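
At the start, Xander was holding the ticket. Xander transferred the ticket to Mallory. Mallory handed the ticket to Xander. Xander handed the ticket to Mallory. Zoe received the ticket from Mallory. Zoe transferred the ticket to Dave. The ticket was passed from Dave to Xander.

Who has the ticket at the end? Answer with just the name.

Answer: Xander

Derivation:
Tracking the ticket through each event:
Start: Xander has the ticket.
After event 1: Mallory has the ticket.
After event 2: Xander has the ticket.
After event 3: Mallory has the ticket.
After event 4: Zoe has the ticket.
After event 5: Dave has the ticket.
After event 6: Xander has the ticket.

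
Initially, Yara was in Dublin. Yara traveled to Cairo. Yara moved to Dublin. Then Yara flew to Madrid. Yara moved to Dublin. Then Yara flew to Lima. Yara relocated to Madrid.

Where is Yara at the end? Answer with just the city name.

Tracking Yara's location:
Start: Yara is in Dublin.
After move 1: Dublin -> Cairo. Yara is in Cairo.
After move 2: Cairo -> Dublin. Yara is in Dublin.
After move 3: Dublin -> Madrid. Yara is in Madrid.
After move 4: Madrid -> Dublin. Yara is in Dublin.
After move 5: Dublin -> Lima. Yara is in Lima.
After move 6: Lima -> Madrid. Yara is in Madrid.

Answer: Madrid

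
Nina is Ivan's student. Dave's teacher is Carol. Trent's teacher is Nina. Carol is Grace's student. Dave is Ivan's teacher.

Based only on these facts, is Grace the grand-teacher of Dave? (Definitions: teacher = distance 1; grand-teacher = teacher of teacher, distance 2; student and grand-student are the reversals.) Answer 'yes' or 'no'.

Answer: yes

Derivation:
Reconstructing the teacher chain from the given facts:
  Grace -> Carol -> Dave -> Ivan -> Nina -> Trent
(each arrow means 'teacher of the next')
Positions in the chain (0 = top):
  position of Grace: 0
  position of Carol: 1
  position of Dave: 2
  position of Ivan: 3
  position of Nina: 4
  position of Trent: 5

Grace is at position 0, Dave is at position 2; signed distance (j - i) = 2.
'grand-teacher' requires j - i = 2. Actual distance is 2, so the relation HOLDS.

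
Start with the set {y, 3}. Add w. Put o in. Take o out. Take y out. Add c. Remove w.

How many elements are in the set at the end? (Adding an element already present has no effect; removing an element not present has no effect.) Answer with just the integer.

Tracking the set through each operation:
Start: {3, y}
Event 1 (add w): added. Set: {3, w, y}
Event 2 (add o): added. Set: {3, o, w, y}
Event 3 (remove o): removed. Set: {3, w, y}
Event 4 (remove y): removed. Set: {3, w}
Event 5 (add c): added. Set: {3, c, w}
Event 6 (remove w): removed. Set: {3, c}

Final set: {3, c} (size 2)

Answer: 2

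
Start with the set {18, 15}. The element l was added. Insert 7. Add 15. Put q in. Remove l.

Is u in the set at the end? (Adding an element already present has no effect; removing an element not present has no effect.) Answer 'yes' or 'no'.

Tracking the set through each operation:
Start: {15, 18}
Event 1 (add l): added. Set: {15, 18, l}
Event 2 (add 7): added. Set: {15, 18, 7, l}
Event 3 (add 15): already present, no change. Set: {15, 18, 7, l}
Event 4 (add q): added. Set: {15, 18, 7, l, q}
Event 5 (remove l): removed. Set: {15, 18, 7, q}

Final set: {15, 18, 7, q} (size 4)
u is NOT in the final set.

Answer: no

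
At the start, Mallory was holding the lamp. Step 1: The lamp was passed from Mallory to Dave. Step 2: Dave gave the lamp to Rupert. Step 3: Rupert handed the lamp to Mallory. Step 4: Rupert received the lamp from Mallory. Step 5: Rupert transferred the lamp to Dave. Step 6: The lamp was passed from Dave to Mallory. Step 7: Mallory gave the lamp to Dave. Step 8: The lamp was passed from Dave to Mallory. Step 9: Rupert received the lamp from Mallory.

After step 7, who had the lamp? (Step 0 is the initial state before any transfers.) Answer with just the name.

Tracking the lamp holder through step 7:
After step 0 (start): Mallory
After step 1: Dave
After step 2: Rupert
After step 3: Mallory
After step 4: Rupert
After step 5: Dave
After step 6: Mallory
After step 7: Dave

At step 7, the holder is Dave.

Answer: Dave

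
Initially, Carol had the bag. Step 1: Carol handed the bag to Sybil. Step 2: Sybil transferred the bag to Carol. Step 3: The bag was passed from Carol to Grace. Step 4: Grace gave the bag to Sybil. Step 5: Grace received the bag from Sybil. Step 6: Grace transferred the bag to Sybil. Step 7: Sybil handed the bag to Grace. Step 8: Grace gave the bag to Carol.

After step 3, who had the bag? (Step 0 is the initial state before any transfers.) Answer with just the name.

Tracking the bag holder through step 3:
After step 0 (start): Carol
After step 1: Sybil
After step 2: Carol
After step 3: Grace

At step 3, the holder is Grace.

Answer: Grace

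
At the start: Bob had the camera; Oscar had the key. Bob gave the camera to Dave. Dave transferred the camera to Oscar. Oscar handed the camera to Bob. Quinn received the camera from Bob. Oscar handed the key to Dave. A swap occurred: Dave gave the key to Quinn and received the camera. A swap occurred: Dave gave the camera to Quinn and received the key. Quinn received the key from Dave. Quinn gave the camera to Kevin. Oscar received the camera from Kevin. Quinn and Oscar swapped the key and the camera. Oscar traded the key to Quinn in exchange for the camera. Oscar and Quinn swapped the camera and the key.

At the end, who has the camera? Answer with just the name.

Tracking all object holders:
Start: camera:Bob, key:Oscar
Event 1 (give camera: Bob -> Dave). State: camera:Dave, key:Oscar
Event 2 (give camera: Dave -> Oscar). State: camera:Oscar, key:Oscar
Event 3 (give camera: Oscar -> Bob). State: camera:Bob, key:Oscar
Event 4 (give camera: Bob -> Quinn). State: camera:Quinn, key:Oscar
Event 5 (give key: Oscar -> Dave). State: camera:Quinn, key:Dave
Event 6 (swap key<->camera: now key:Quinn, camera:Dave). State: camera:Dave, key:Quinn
Event 7 (swap camera<->key: now camera:Quinn, key:Dave). State: camera:Quinn, key:Dave
Event 8 (give key: Dave -> Quinn). State: camera:Quinn, key:Quinn
Event 9 (give camera: Quinn -> Kevin). State: camera:Kevin, key:Quinn
Event 10 (give camera: Kevin -> Oscar). State: camera:Oscar, key:Quinn
Event 11 (swap key<->camera: now key:Oscar, camera:Quinn). State: camera:Quinn, key:Oscar
Event 12 (swap key<->camera: now key:Quinn, camera:Oscar). State: camera:Oscar, key:Quinn
Event 13 (swap camera<->key: now camera:Quinn, key:Oscar). State: camera:Quinn, key:Oscar

Final state: camera:Quinn, key:Oscar
The camera is held by Quinn.

Answer: Quinn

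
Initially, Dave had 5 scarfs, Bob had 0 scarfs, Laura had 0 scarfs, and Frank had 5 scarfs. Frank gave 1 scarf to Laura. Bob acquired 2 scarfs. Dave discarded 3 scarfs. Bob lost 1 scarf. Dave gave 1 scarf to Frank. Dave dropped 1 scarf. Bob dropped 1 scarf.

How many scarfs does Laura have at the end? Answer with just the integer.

Answer: 1

Derivation:
Tracking counts step by step:
Start: Dave=5, Bob=0, Laura=0, Frank=5
Event 1 (Frank -> Laura, 1): Frank: 5 -> 4, Laura: 0 -> 1. State: Dave=5, Bob=0, Laura=1, Frank=4
Event 2 (Bob +2): Bob: 0 -> 2. State: Dave=5, Bob=2, Laura=1, Frank=4
Event 3 (Dave -3): Dave: 5 -> 2. State: Dave=2, Bob=2, Laura=1, Frank=4
Event 4 (Bob -1): Bob: 2 -> 1. State: Dave=2, Bob=1, Laura=1, Frank=4
Event 5 (Dave -> Frank, 1): Dave: 2 -> 1, Frank: 4 -> 5. State: Dave=1, Bob=1, Laura=1, Frank=5
Event 6 (Dave -1): Dave: 1 -> 0. State: Dave=0, Bob=1, Laura=1, Frank=5
Event 7 (Bob -1): Bob: 1 -> 0. State: Dave=0, Bob=0, Laura=1, Frank=5

Laura's final count: 1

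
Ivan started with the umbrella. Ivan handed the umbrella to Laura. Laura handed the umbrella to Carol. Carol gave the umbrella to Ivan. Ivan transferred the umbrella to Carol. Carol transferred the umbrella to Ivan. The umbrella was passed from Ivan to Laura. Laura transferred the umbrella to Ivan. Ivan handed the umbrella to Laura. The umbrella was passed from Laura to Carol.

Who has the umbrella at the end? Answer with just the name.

Answer: Carol

Derivation:
Tracking the umbrella through each event:
Start: Ivan has the umbrella.
After event 1: Laura has the umbrella.
After event 2: Carol has the umbrella.
After event 3: Ivan has the umbrella.
After event 4: Carol has the umbrella.
After event 5: Ivan has the umbrella.
After event 6: Laura has the umbrella.
After event 7: Ivan has the umbrella.
After event 8: Laura has the umbrella.
After event 9: Carol has the umbrella.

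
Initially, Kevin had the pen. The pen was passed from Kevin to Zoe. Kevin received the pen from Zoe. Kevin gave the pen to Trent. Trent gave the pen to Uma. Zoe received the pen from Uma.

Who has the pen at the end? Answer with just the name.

Answer: Zoe

Derivation:
Tracking the pen through each event:
Start: Kevin has the pen.
After event 1: Zoe has the pen.
After event 2: Kevin has the pen.
After event 3: Trent has the pen.
After event 4: Uma has the pen.
After event 5: Zoe has the pen.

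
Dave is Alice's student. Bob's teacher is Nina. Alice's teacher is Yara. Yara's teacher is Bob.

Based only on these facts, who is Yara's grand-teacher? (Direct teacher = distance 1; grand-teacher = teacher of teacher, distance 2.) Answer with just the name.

Answer: Nina

Derivation:
Reconstructing the teacher chain from the given facts:
  Nina -> Bob -> Yara -> Alice -> Dave
(each arrow means 'teacher of the next')
Positions in the chain (0 = top):
  position of Nina: 0
  position of Bob: 1
  position of Yara: 2
  position of Alice: 3
  position of Dave: 4

Yara is at position 2; the grand-teacher is 2 steps up the chain, i.e. position 0: Nina.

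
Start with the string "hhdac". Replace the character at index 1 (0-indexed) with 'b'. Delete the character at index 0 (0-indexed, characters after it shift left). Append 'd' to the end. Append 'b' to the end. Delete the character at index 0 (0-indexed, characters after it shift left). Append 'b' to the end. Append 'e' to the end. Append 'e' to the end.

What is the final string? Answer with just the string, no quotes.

Applying each edit step by step:
Start: "hhdac"
Op 1 (replace idx 1: 'h' -> 'b'): "hhdac" -> "hbdac"
Op 2 (delete idx 0 = 'h'): "hbdac" -> "bdac"
Op 3 (append 'd'): "bdac" -> "bdacd"
Op 4 (append 'b'): "bdacd" -> "bdacdb"
Op 5 (delete idx 0 = 'b'): "bdacdb" -> "dacdb"
Op 6 (append 'b'): "dacdb" -> "dacdbb"
Op 7 (append 'e'): "dacdbb" -> "dacdbbe"
Op 8 (append 'e'): "dacdbbe" -> "dacdbbee"

Answer: dacdbbee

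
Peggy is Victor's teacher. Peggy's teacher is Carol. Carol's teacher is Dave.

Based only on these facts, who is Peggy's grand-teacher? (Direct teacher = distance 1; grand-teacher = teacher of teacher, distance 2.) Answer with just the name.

Answer: Dave

Derivation:
Reconstructing the teacher chain from the given facts:
  Dave -> Carol -> Peggy -> Victor
(each arrow means 'teacher of the next')
Positions in the chain (0 = top):
  position of Dave: 0
  position of Carol: 1
  position of Peggy: 2
  position of Victor: 3

Peggy is at position 2; the grand-teacher is 2 steps up the chain, i.e. position 0: Dave.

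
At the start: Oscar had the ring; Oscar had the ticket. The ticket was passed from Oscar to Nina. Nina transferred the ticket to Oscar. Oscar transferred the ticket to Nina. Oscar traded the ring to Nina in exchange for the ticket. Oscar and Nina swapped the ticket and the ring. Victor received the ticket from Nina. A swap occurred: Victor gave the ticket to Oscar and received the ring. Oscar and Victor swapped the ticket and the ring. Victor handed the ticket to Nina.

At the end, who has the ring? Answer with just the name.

Answer: Oscar

Derivation:
Tracking all object holders:
Start: ring:Oscar, ticket:Oscar
Event 1 (give ticket: Oscar -> Nina). State: ring:Oscar, ticket:Nina
Event 2 (give ticket: Nina -> Oscar). State: ring:Oscar, ticket:Oscar
Event 3 (give ticket: Oscar -> Nina). State: ring:Oscar, ticket:Nina
Event 4 (swap ring<->ticket: now ring:Nina, ticket:Oscar). State: ring:Nina, ticket:Oscar
Event 5 (swap ticket<->ring: now ticket:Nina, ring:Oscar). State: ring:Oscar, ticket:Nina
Event 6 (give ticket: Nina -> Victor). State: ring:Oscar, ticket:Victor
Event 7 (swap ticket<->ring: now ticket:Oscar, ring:Victor). State: ring:Victor, ticket:Oscar
Event 8 (swap ticket<->ring: now ticket:Victor, ring:Oscar). State: ring:Oscar, ticket:Victor
Event 9 (give ticket: Victor -> Nina). State: ring:Oscar, ticket:Nina

Final state: ring:Oscar, ticket:Nina
The ring is held by Oscar.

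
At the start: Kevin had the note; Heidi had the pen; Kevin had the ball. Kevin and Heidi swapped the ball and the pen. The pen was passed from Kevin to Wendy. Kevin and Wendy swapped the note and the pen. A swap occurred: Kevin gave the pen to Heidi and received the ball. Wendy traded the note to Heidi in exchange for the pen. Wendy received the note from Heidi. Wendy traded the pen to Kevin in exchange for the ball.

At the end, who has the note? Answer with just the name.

Tracking all object holders:
Start: note:Kevin, pen:Heidi, ball:Kevin
Event 1 (swap ball<->pen: now ball:Heidi, pen:Kevin). State: note:Kevin, pen:Kevin, ball:Heidi
Event 2 (give pen: Kevin -> Wendy). State: note:Kevin, pen:Wendy, ball:Heidi
Event 3 (swap note<->pen: now note:Wendy, pen:Kevin). State: note:Wendy, pen:Kevin, ball:Heidi
Event 4 (swap pen<->ball: now pen:Heidi, ball:Kevin). State: note:Wendy, pen:Heidi, ball:Kevin
Event 5 (swap note<->pen: now note:Heidi, pen:Wendy). State: note:Heidi, pen:Wendy, ball:Kevin
Event 6 (give note: Heidi -> Wendy). State: note:Wendy, pen:Wendy, ball:Kevin
Event 7 (swap pen<->ball: now pen:Kevin, ball:Wendy). State: note:Wendy, pen:Kevin, ball:Wendy

Final state: note:Wendy, pen:Kevin, ball:Wendy
The note is held by Wendy.

Answer: Wendy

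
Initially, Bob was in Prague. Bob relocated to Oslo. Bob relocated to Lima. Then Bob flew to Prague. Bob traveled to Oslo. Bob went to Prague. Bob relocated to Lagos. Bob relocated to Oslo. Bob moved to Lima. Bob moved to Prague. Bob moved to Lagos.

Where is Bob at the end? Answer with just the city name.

Answer: Lagos

Derivation:
Tracking Bob's location:
Start: Bob is in Prague.
After move 1: Prague -> Oslo. Bob is in Oslo.
After move 2: Oslo -> Lima. Bob is in Lima.
After move 3: Lima -> Prague. Bob is in Prague.
After move 4: Prague -> Oslo. Bob is in Oslo.
After move 5: Oslo -> Prague. Bob is in Prague.
After move 6: Prague -> Lagos. Bob is in Lagos.
After move 7: Lagos -> Oslo. Bob is in Oslo.
After move 8: Oslo -> Lima. Bob is in Lima.
After move 9: Lima -> Prague. Bob is in Prague.
After move 10: Prague -> Lagos. Bob is in Lagos.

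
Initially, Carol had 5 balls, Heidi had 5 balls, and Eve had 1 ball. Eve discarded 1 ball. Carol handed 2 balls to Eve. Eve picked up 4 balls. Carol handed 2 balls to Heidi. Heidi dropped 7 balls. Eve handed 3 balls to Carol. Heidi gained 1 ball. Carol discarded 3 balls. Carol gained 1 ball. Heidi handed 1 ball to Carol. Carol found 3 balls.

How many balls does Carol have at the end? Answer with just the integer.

Tracking counts step by step:
Start: Carol=5, Heidi=5, Eve=1
Event 1 (Eve -1): Eve: 1 -> 0. State: Carol=5, Heidi=5, Eve=0
Event 2 (Carol -> Eve, 2): Carol: 5 -> 3, Eve: 0 -> 2. State: Carol=3, Heidi=5, Eve=2
Event 3 (Eve +4): Eve: 2 -> 6. State: Carol=3, Heidi=5, Eve=6
Event 4 (Carol -> Heidi, 2): Carol: 3 -> 1, Heidi: 5 -> 7. State: Carol=1, Heidi=7, Eve=6
Event 5 (Heidi -7): Heidi: 7 -> 0. State: Carol=1, Heidi=0, Eve=6
Event 6 (Eve -> Carol, 3): Eve: 6 -> 3, Carol: 1 -> 4. State: Carol=4, Heidi=0, Eve=3
Event 7 (Heidi +1): Heidi: 0 -> 1. State: Carol=4, Heidi=1, Eve=3
Event 8 (Carol -3): Carol: 4 -> 1. State: Carol=1, Heidi=1, Eve=3
Event 9 (Carol +1): Carol: 1 -> 2. State: Carol=2, Heidi=1, Eve=3
Event 10 (Heidi -> Carol, 1): Heidi: 1 -> 0, Carol: 2 -> 3. State: Carol=3, Heidi=0, Eve=3
Event 11 (Carol +3): Carol: 3 -> 6. State: Carol=6, Heidi=0, Eve=3

Carol's final count: 6

Answer: 6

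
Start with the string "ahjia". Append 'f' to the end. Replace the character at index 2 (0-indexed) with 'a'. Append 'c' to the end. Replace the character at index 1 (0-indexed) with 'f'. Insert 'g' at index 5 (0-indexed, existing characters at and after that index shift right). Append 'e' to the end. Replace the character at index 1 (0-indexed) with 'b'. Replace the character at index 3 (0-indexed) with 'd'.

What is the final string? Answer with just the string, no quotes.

Applying each edit step by step:
Start: "ahjia"
Op 1 (append 'f'): "ahjia" -> "ahjiaf"
Op 2 (replace idx 2: 'j' -> 'a'): "ahjiaf" -> "ahaiaf"
Op 3 (append 'c'): "ahaiaf" -> "ahaiafc"
Op 4 (replace idx 1: 'h' -> 'f'): "ahaiafc" -> "afaiafc"
Op 5 (insert 'g' at idx 5): "afaiafc" -> "afaiagfc"
Op 6 (append 'e'): "afaiagfc" -> "afaiagfce"
Op 7 (replace idx 1: 'f' -> 'b'): "afaiagfce" -> "abaiagfce"
Op 8 (replace idx 3: 'i' -> 'd'): "abaiagfce" -> "abadagfce"

Answer: abadagfce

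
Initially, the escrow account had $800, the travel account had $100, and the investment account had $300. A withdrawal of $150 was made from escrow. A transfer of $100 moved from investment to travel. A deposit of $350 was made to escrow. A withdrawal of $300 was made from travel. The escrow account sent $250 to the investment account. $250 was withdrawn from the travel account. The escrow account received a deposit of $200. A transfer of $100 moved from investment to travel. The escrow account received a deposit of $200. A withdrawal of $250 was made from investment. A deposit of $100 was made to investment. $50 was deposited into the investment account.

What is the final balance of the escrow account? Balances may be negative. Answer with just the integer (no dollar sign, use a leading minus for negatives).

Answer: 1150

Derivation:
Tracking account balances step by step:
Start: escrow=800, travel=100, investment=300
Event 1 (withdraw 150 from escrow): escrow: 800 - 150 = 650. Balances: escrow=650, travel=100, investment=300
Event 2 (transfer 100 investment -> travel): investment: 300 - 100 = 200, travel: 100 + 100 = 200. Balances: escrow=650, travel=200, investment=200
Event 3 (deposit 350 to escrow): escrow: 650 + 350 = 1000. Balances: escrow=1000, travel=200, investment=200
Event 4 (withdraw 300 from travel): travel: 200 - 300 = -100. Balances: escrow=1000, travel=-100, investment=200
Event 5 (transfer 250 escrow -> investment): escrow: 1000 - 250 = 750, investment: 200 + 250 = 450. Balances: escrow=750, travel=-100, investment=450
Event 6 (withdraw 250 from travel): travel: -100 - 250 = -350. Balances: escrow=750, travel=-350, investment=450
Event 7 (deposit 200 to escrow): escrow: 750 + 200 = 950. Balances: escrow=950, travel=-350, investment=450
Event 8 (transfer 100 investment -> travel): investment: 450 - 100 = 350, travel: -350 + 100 = -250. Balances: escrow=950, travel=-250, investment=350
Event 9 (deposit 200 to escrow): escrow: 950 + 200 = 1150. Balances: escrow=1150, travel=-250, investment=350
Event 10 (withdraw 250 from investment): investment: 350 - 250 = 100. Balances: escrow=1150, travel=-250, investment=100
Event 11 (deposit 100 to investment): investment: 100 + 100 = 200. Balances: escrow=1150, travel=-250, investment=200
Event 12 (deposit 50 to investment): investment: 200 + 50 = 250. Balances: escrow=1150, travel=-250, investment=250

Final balance of escrow: 1150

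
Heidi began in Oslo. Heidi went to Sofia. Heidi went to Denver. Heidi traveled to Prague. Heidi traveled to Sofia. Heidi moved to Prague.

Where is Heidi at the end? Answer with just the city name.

Answer: Prague

Derivation:
Tracking Heidi's location:
Start: Heidi is in Oslo.
After move 1: Oslo -> Sofia. Heidi is in Sofia.
After move 2: Sofia -> Denver. Heidi is in Denver.
After move 3: Denver -> Prague. Heidi is in Prague.
After move 4: Prague -> Sofia. Heidi is in Sofia.
After move 5: Sofia -> Prague. Heidi is in Prague.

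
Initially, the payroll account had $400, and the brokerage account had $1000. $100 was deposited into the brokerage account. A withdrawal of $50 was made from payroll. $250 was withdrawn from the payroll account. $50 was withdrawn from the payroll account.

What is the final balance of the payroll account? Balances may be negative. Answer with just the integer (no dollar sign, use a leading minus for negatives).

Tracking account balances step by step:
Start: payroll=400, brokerage=1000
Event 1 (deposit 100 to brokerage): brokerage: 1000 + 100 = 1100. Balances: payroll=400, brokerage=1100
Event 2 (withdraw 50 from payroll): payroll: 400 - 50 = 350. Balances: payroll=350, brokerage=1100
Event 3 (withdraw 250 from payroll): payroll: 350 - 250 = 100. Balances: payroll=100, brokerage=1100
Event 4 (withdraw 50 from payroll): payroll: 100 - 50 = 50. Balances: payroll=50, brokerage=1100

Final balance of payroll: 50

Answer: 50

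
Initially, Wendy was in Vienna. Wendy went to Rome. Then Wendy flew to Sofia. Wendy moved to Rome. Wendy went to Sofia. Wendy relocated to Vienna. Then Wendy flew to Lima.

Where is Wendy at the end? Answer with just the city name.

Tracking Wendy's location:
Start: Wendy is in Vienna.
After move 1: Vienna -> Rome. Wendy is in Rome.
After move 2: Rome -> Sofia. Wendy is in Sofia.
After move 3: Sofia -> Rome. Wendy is in Rome.
After move 4: Rome -> Sofia. Wendy is in Sofia.
After move 5: Sofia -> Vienna. Wendy is in Vienna.
After move 6: Vienna -> Lima. Wendy is in Lima.

Answer: Lima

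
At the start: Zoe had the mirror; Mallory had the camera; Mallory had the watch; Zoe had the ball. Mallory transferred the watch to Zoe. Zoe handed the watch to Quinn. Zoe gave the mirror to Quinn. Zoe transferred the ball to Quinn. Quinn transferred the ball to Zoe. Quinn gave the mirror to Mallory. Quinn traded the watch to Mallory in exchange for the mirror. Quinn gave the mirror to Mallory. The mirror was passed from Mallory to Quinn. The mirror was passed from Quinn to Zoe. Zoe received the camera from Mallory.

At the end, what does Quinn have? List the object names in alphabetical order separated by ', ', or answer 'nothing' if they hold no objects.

Tracking all object holders:
Start: mirror:Zoe, camera:Mallory, watch:Mallory, ball:Zoe
Event 1 (give watch: Mallory -> Zoe). State: mirror:Zoe, camera:Mallory, watch:Zoe, ball:Zoe
Event 2 (give watch: Zoe -> Quinn). State: mirror:Zoe, camera:Mallory, watch:Quinn, ball:Zoe
Event 3 (give mirror: Zoe -> Quinn). State: mirror:Quinn, camera:Mallory, watch:Quinn, ball:Zoe
Event 4 (give ball: Zoe -> Quinn). State: mirror:Quinn, camera:Mallory, watch:Quinn, ball:Quinn
Event 5 (give ball: Quinn -> Zoe). State: mirror:Quinn, camera:Mallory, watch:Quinn, ball:Zoe
Event 6 (give mirror: Quinn -> Mallory). State: mirror:Mallory, camera:Mallory, watch:Quinn, ball:Zoe
Event 7 (swap watch<->mirror: now watch:Mallory, mirror:Quinn). State: mirror:Quinn, camera:Mallory, watch:Mallory, ball:Zoe
Event 8 (give mirror: Quinn -> Mallory). State: mirror:Mallory, camera:Mallory, watch:Mallory, ball:Zoe
Event 9 (give mirror: Mallory -> Quinn). State: mirror:Quinn, camera:Mallory, watch:Mallory, ball:Zoe
Event 10 (give mirror: Quinn -> Zoe). State: mirror:Zoe, camera:Mallory, watch:Mallory, ball:Zoe
Event 11 (give camera: Mallory -> Zoe). State: mirror:Zoe, camera:Zoe, watch:Mallory, ball:Zoe

Final state: mirror:Zoe, camera:Zoe, watch:Mallory, ball:Zoe
Quinn holds: (nothing).

Answer: nothing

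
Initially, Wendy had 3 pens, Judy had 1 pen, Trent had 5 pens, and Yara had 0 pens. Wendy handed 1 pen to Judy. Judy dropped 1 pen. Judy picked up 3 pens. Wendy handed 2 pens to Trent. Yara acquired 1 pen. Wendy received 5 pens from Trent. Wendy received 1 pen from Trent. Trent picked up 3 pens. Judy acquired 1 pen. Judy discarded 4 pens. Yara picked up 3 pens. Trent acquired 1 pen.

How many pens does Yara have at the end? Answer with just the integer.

Answer: 4

Derivation:
Tracking counts step by step:
Start: Wendy=3, Judy=1, Trent=5, Yara=0
Event 1 (Wendy -> Judy, 1): Wendy: 3 -> 2, Judy: 1 -> 2. State: Wendy=2, Judy=2, Trent=5, Yara=0
Event 2 (Judy -1): Judy: 2 -> 1. State: Wendy=2, Judy=1, Trent=5, Yara=0
Event 3 (Judy +3): Judy: 1 -> 4. State: Wendy=2, Judy=4, Trent=5, Yara=0
Event 4 (Wendy -> Trent, 2): Wendy: 2 -> 0, Trent: 5 -> 7. State: Wendy=0, Judy=4, Trent=7, Yara=0
Event 5 (Yara +1): Yara: 0 -> 1. State: Wendy=0, Judy=4, Trent=7, Yara=1
Event 6 (Trent -> Wendy, 5): Trent: 7 -> 2, Wendy: 0 -> 5. State: Wendy=5, Judy=4, Trent=2, Yara=1
Event 7 (Trent -> Wendy, 1): Trent: 2 -> 1, Wendy: 5 -> 6. State: Wendy=6, Judy=4, Trent=1, Yara=1
Event 8 (Trent +3): Trent: 1 -> 4. State: Wendy=6, Judy=4, Trent=4, Yara=1
Event 9 (Judy +1): Judy: 4 -> 5. State: Wendy=6, Judy=5, Trent=4, Yara=1
Event 10 (Judy -4): Judy: 5 -> 1. State: Wendy=6, Judy=1, Trent=4, Yara=1
Event 11 (Yara +3): Yara: 1 -> 4. State: Wendy=6, Judy=1, Trent=4, Yara=4
Event 12 (Trent +1): Trent: 4 -> 5. State: Wendy=6, Judy=1, Trent=5, Yara=4

Yara's final count: 4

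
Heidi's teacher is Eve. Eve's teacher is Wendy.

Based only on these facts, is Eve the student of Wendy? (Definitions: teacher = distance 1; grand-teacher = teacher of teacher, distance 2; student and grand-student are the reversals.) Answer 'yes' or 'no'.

Reconstructing the teacher chain from the given facts:
  Wendy -> Eve -> Heidi
(each arrow means 'teacher of the next')
Positions in the chain (0 = top):
  position of Wendy: 0
  position of Eve: 1
  position of Heidi: 2

Eve is at position 1, Wendy is at position 0; signed distance (j - i) = -1.
'student' requires j - i = -1. Actual distance is -1, so the relation HOLDS.

Answer: yes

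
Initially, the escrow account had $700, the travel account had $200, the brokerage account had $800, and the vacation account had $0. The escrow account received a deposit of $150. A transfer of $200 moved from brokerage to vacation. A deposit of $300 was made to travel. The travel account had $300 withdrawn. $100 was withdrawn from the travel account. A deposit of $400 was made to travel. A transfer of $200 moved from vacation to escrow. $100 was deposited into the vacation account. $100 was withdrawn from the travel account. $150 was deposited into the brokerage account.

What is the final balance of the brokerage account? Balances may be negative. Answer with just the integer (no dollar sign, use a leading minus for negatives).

Answer: 750

Derivation:
Tracking account balances step by step:
Start: escrow=700, travel=200, brokerage=800, vacation=0
Event 1 (deposit 150 to escrow): escrow: 700 + 150 = 850. Balances: escrow=850, travel=200, brokerage=800, vacation=0
Event 2 (transfer 200 brokerage -> vacation): brokerage: 800 - 200 = 600, vacation: 0 + 200 = 200. Balances: escrow=850, travel=200, brokerage=600, vacation=200
Event 3 (deposit 300 to travel): travel: 200 + 300 = 500. Balances: escrow=850, travel=500, brokerage=600, vacation=200
Event 4 (withdraw 300 from travel): travel: 500 - 300 = 200. Balances: escrow=850, travel=200, brokerage=600, vacation=200
Event 5 (withdraw 100 from travel): travel: 200 - 100 = 100. Balances: escrow=850, travel=100, brokerage=600, vacation=200
Event 6 (deposit 400 to travel): travel: 100 + 400 = 500. Balances: escrow=850, travel=500, brokerage=600, vacation=200
Event 7 (transfer 200 vacation -> escrow): vacation: 200 - 200 = 0, escrow: 850 + 200 = 1050. Balances: escrow=1050, travel=500, brokerage=600, vacation=0
Event 8 (deposit 100 to vacation): vacation: 0 + 100 = 100. Balances: escrow=1050, travel=500, brokerage=600, vacation=100
Event 9 (withdraw 100 from travel): travel: 500 - 100 = 400. Balances: escrow=1050, travel=400, brokerage=600, vacation=100
Event 10 (deposit 150 to brokerage): brokerage: 600 + 150 = 750. Balances: escrow=1050, travel=400, brokerage=750, vacation=100

Final balance of brokerage: 750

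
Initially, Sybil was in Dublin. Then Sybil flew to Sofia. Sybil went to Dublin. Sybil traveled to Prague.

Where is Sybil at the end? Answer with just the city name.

Answer: Prague

Derivation:
Tracking Sybil's location:
Start: Sybil is in Dublin.
After move 1: Dublin -> Sofia. Sybil is in Sofia.
After move 2: Sofia -> Dublin. Sybil is in Dublin.
After move 3: Dublin -> Prague. Sybil is in Prague.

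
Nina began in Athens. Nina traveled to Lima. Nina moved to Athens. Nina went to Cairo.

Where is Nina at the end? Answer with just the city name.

Answer: Cairo

Derivation:
Tracking Nina's location:
Start: Nina is in Athens.
After move 1: Athens -> Lima. Nina is in Lima.
After move 2: Lima -> Athens. Nina is in Athens.
After move 3: Athens -> Cairo. Nina is in Cairo.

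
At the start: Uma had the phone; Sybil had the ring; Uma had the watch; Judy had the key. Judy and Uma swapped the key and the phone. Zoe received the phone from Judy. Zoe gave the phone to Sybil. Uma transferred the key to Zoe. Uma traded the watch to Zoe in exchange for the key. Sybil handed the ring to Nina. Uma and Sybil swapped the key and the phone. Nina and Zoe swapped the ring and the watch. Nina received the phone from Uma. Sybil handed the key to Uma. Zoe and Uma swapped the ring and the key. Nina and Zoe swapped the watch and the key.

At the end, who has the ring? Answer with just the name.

Tracking all object holders:
Start: phone:Uma, ring:Sybil, watch:Uma, key:Judy
Event 1 (swap key<->phone: now key:Uma, phone:Judy). State: phone:Judy, ring:Sybil, watch:Uma, key:Uma
Event 2 (give phone: Judy -> Zoe). State: phone:Zoe, ring:Sybil, watch:Uma, key:Uma
Event 3 (give phone: Zoe -> Sybil). State: phone:Sybil, ring:Sybil, watch:Uma, key:Uma
Event 4 (give key: Uma -> Zoe). State: phone:Sybil, ring:Sybil, watch:Uma, key:Zoe
Event 5 (swap watch<->key: now watch:Zoe, key:Uma). State: phone:Sybil, ring:Sybil, watch:Zoe, key:Uma
Event 6 (give ring: Sybil -> Nina). State: phone:Sybil, ring:Nina, watch:Zoe, key:Uma
Event 7 (swap key<->phone: now key:Sybil, phone:Uma). State: phone:Uma, ring:Nina, watch:Zoe, key:Sybil
Event 8 (swap ring<->watch: now ring:Zoe, watch:Nina). State: phone:Uma, ring:Zoe, watch:Nina, key:Sybil
Event 9 (give phone: Uma -> Nina). State: phone:Nina, ring:Zoe, watch:Nina, key:Sybil
Event 10 (give key: Sybil -> Uma). State: phone:Nina, ring:Zoe, watch:Nina, key:Uma
Event 11 (swap ring<->key: now ring:Uma, key:Zoe). State: phone:Nina, ring:Uma, watch:Nina, key:Zoe
Event 12 (swap watch<->key: now watch:Zoe, key:Nina). State: phone:Nina, ring:Uma, watch:Zoe, key:Nina

Final state: phone:Nina, ring:Uma, watch:Zoe, key:Nina
The ring is held by Uma.

Answer: Uma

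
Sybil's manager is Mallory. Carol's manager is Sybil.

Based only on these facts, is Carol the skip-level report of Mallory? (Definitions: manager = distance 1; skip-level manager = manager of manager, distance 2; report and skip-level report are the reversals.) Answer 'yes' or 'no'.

Reconstructing the manager chain from the given facts:
  Mallory -> Sybil -> Carol
(each arrow means 'manager of the next')
Positions in the chain (0 = top):
  position of Mallory: 0
  position of Sybil: 1
  position of Carol: 2

Carol is at position 2, Mallory is at position 0; signed distance (j - i) = -2.
'skip-level report' requires j - i = -2. Actual distance is -2, so the relation HOLDS.

Answer: yes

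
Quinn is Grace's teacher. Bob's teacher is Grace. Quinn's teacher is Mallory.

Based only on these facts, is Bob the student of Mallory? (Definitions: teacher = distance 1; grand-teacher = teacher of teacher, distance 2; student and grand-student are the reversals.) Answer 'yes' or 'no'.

Reconstructing the teacher chain from the given facts:
  Mallory -> Quinn -> Grace -> Bob
(each arrow means 'teacher of the next')
Positions in the chain (0 = top):
  position of Mallory: 0
  position of Quinn: 1
  position of Grace: 2
  position of Bob: 3

Bob is at position 3, Mallory is at position 0; signed distance (j - i) = -3.
'student' requires j - i = -1. Actual distance is -3, so the relation does NOT hold.

Answer: no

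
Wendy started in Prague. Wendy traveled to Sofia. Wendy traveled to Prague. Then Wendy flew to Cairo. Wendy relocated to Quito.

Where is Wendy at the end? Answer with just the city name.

Answer: Quito

Derivation:
Tracking Wendy's location:
Start: Wendy is in Prague.
After move 1: Prague -> Sofia. Wendy is in Sofia.
After move 2: Sofia -> Prague. Wendy is in Prague.
After move 3: Prague -> Cairo. Wendy is in Cairo.
After move 4: Cairo -> Quito. Wendy is in Quito.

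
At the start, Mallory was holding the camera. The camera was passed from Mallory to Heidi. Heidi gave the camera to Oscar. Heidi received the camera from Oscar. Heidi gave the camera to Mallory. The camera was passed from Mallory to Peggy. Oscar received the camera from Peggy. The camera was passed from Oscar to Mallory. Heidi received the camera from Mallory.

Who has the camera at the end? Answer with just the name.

Tracking the camera through each event:
Start: Mallory has the camera.
After event 1: Heidi has the camera.
After event 2: Oscar has the camera.
After event 3: Heidi has the camera.
After event 4: Mallory has the camera.
After event 5: Peggy has the camera.
After event 6: Oscar has the camera.
After event 7: Mallory has the camera.
After event 8: Heidi has the camera.

Answer: Heidi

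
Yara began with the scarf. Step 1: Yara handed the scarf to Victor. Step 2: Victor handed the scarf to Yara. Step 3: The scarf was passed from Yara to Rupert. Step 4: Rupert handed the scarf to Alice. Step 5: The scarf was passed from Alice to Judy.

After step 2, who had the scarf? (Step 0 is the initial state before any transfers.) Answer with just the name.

Tracking the scarf holder through step 2:
After step 0 (start): Yara
After step 1: Victor
After step 2: Yara

At step 2, the holder is Yara.

Answer: Yara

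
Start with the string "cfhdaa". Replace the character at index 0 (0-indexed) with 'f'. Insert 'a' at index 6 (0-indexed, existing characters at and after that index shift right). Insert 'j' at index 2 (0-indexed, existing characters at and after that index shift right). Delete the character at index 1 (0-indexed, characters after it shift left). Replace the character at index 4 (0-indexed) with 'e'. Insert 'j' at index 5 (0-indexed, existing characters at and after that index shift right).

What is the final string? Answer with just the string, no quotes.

Answer: fjhdejaa

Derivation:
Applying each edit step by step:
Start: "cfhdaa"
Op 1 (replace idx 0: 'c' -> 'f'): "cfhdaa" -> "ffhdaa"
Op 2 (insert 'a' at idx 6): "ffhdaa" -> "ffhdaaa"
Op 3 (insert 'j' at idx 2): "ffhdaaa" -> "ffjhdaaa"
Op 4 (delete idx 1 = 'f'): "ffjhdaaa" -> "fjhdaaa"
Op 5 (replace idx 4: 'a' -> 'e'): "fjhdaaa" -> "fjhdeaa"
Op 6 (insert 'j' at idx 5): "fjhdeaa" -> "fjhdejaa"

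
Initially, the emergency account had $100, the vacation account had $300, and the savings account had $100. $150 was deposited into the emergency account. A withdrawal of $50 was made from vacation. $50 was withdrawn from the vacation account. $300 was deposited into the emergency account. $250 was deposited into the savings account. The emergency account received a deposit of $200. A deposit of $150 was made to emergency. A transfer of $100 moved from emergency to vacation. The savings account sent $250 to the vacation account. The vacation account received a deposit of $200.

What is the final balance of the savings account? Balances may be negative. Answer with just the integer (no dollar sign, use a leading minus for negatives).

Answer: 100

Derivation:
Tracking account balances step by step:
Start: emergency=100, vacation=300, savings=100
Event 1 (deposit 150 to emergency): emergency: 100 + 150 = 250. Balances: emergency=250, vacation=300, savings=100
Event 2 (withdraw 50 from vacation): vacation: 300 - 50 = 250. Balances: emergency=250, vacation=250, savings=100
Event 3 (withdraw 50 from vacation): vacation: 250 - 50 = 200. Balances: emergency=250, vacation=200, savings=100
Event 4 (deposit 300 to emergency): emergency: 250 + 300 = 550. Balances: emergency=550, vacation=200, savings=100
Event 5 (deposit 250 to savings): savings: 100 + 250 = 350. Balances: emergency=550, vacation=200, savings=350
Event 6 (deposit 200 to emergency): emergency: 550 + 200 = 750. Balances: emergency=750, vacation=200, savings=350
Event 7 (deposit 150 to emergency): emergency: 750 + 150 = 900. Balances: emergency=900, vacation=200, savings=350
Event 8 (transfer 100 emergency -> vacation): emergency: 900 - 100 = 800, vacation: 200 + 100 = 300. Balances: emergency=800, vacation=300, savings=350
Event 9 (transfer 250 savings -> vacation): savings: 350 - 250 = 100, vacation: 300 + 250 = 550. Balances: emergency=800, vacation=550, savings=100
Event 10 (deposit 200 to vacation): vacation: 550 + 200 = 750. Balances: emergency=800, vacation=750, savings=100

Final balance of savings: 100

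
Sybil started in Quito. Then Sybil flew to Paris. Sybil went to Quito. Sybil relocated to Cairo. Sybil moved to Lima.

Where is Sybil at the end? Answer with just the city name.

Answer: Lima

Derivation:
Tracking Sybil's location:
Start: Sybil is in Quito.
After move 1: Quito -> Paris. Sybil is in Paris.
After move 2: Paris -> Quito. Sybil is in Quito.
After move 3: Quito -> Cairo. Sybil is in Cairo.
After move 4: Cairo -> Lima. Sybil is in Lima.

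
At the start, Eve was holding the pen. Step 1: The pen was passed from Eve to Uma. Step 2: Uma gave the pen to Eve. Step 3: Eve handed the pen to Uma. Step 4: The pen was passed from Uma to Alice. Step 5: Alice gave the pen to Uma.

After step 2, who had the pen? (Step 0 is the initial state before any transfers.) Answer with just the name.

Answer: Eve

Derivation:
Tracking the pen holder through step 2:
After step 0 (start): Eve
After step 1: Uma
After step 2: Eve

At step 2, the holder is Eve.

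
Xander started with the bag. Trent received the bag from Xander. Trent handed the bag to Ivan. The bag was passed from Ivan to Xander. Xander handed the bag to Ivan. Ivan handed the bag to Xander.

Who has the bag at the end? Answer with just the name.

Tracking the bag through each event:
Start: Xander has the bag.
After event 1: Trent has the bag.
After event 2: Ivan has the bag.
After event 3: Xander has the bag.
After event 4: Ivan has the bag.
After event 5: Xander has the bag.

Answer: Xander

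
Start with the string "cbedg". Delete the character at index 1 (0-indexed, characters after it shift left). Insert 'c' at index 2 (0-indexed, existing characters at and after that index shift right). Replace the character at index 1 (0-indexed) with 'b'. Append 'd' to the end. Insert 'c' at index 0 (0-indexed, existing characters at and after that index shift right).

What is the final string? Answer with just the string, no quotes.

Applying each edit step by step:
Start: "cbedg"
Op 1 (delete idx 1 = 'b'): "cbedg" -> "cedg"
Op 2 (insert 'c' at idx 2): "cedg" -> "cecdg"
Op 3 (replace idx 1: 'e' -> 'b'): "cecdg" -> "cbcdg"
Op 4 (append 'd'): "cbcdg" -> "cbcdgd"
Op 5 (insert 'c' at idx 0): "cbcdgd" -> "ccbcdgd"

Answer: ccbcdgd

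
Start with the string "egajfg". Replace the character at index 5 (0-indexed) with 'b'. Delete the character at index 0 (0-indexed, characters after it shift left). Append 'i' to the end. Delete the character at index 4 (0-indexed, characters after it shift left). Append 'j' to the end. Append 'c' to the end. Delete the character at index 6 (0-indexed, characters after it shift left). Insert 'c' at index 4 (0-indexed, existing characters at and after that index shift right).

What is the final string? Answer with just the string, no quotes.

Answer: gajfcij

Derivation:
Applying each edit step by step:
Start: "egajfg"
Op 1 (replace idx 5: 'g' -> 'b'): "egajfg" -> "egajfb"
Op 2 (delete idx 0 = 'e'): "egajfb" -> "gajfb"
Op 3 (append 'i'): "gajfb" -> "gajfbi"
Op 4 (delete idx 4 = 'b'): "gajfbi" -> "gajfi"
Op 5 (append 'j'): "gajfi" -> "gajfij"
Op 6 (append 'c'): "gajfij" -> "gajfijc"
Op 7 (delete idx 6 = 'c'): "gajfijc" -> "gajfij"
Op 8 (insert 'c' at idx 4): "gajfij" -> "gajfcij"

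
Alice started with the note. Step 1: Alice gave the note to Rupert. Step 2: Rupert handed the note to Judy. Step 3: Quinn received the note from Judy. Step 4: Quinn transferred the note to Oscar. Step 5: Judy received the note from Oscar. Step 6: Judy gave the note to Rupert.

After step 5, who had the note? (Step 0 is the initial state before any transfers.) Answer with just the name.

Tracking the note holder through step 5:
After step 0 (start): Alice
After step 1: Rupert
After step 2: Judy
After step 3: Quinn
After step 4: Oscar
After step 5: Judy

At step 5, the holder is Judy.

Answer: Judy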